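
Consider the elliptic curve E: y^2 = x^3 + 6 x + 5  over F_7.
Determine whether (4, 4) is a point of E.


Check whether y^2 = x^3 + 6 x + 5 (mod 7) for (x, y) = (4, 4).
LHS: y^2 = 4^2 mod 7 = 2
RHS: x^3 + 6 x + 5 = 4^3 + 6*4 + 5 mod 7 = 2
LHS = RHS

Yes, on the curve


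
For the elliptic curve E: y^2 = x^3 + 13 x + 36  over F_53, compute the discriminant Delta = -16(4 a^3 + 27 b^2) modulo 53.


4 a^3 + 27 b^2 = 4*13^3 + 27*36^2 = 8788 + 34992 = 43780
Delta = -16 * (43780) = -700480
Delta mod 53 = 21

Delta = 21 (mod 53)


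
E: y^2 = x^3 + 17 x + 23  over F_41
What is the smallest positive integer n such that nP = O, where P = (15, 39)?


Compute successive multiples of P until we hit O:
  1P = (15, 39)
  2P = (10, 39)
  3P = (16, 2)
  4P = (26, 40)
  5P = (20, 9)
  6P = (1, 0)
  7P = (20, 32)
  8P = (26, 1)
  ... (continuing to 12P)
  12P = O

ord(P) = 12


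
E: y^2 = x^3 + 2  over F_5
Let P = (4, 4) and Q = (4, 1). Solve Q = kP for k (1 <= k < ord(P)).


Enumerate multiples of P until we hit Q = (4, 1):
  1P = (4, 4)
  2P = (3, 2)
  3P = (2, 0)
  4P = (3, 3)
  5P = (4, 1)
Match found at i = 5.

k = 5


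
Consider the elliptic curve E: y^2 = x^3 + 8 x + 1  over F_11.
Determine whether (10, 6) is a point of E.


Check whether y^2 = x^3 + 8 x + 1 (mod 11) for (x, y) = (10, 6).
LHS: y^2 = 6^2 mod 11 = 3
RHS: x^3 + 8 x + 1 = 10^3 + 8*10 + 1 mod 11 = 3
LHS = RHS

Yes, on the curve


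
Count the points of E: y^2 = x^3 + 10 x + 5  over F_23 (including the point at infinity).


For each x in F_23, count y with y^2 = x^3 + 10 x + 5 mod 23:
  x = 1: RHS = 16, y in [4, 19]  -> 2 point(s)
  x = 3: RHS = 16, y in [4, 19]  -> 2 point(s)
  x = 7: RHS = 4, y in [2, 21]  -> 2 point(s)
  x = 10: RHS = 1, y in [1, 22]  -> 2 point(s)
  x = 12: RHS = 13, y in [6, 17]  -> 2 point(s)
  x = 13: RHS = 9, y in [3, 20]  -> 2 point(s)
  x = 16: RHS = 6, y in [11, 12]  -> 2 point(s)
  x = 19: RHS = 16, y in [4, 19]  -> 2 point(s)
  x = 21: RHS = 0, y in [0]  -> 1 point(s)
Affine points: 17. Add the point at infinity: total = 18.

#E(F_23) = 18


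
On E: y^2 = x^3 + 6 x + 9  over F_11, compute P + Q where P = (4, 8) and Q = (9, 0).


P != Q, so use the chord formula.
s = (y2 - y1) / (x2 - x1) = (3) / (5) mod 11 = 5
x3 = s^2 - x1 - x2 mod 11 = 5^2 - 4 - 9 = 1
y3 = s (x1 - x3) - y1 mod 11 = 5 * (4 - 1) - 8 = 7

P + Q = (1, 7)


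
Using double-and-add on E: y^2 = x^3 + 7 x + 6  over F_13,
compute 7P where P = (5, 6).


k = 7 = 111_2 (binary, LSB first: 111)
Double-and-add from P = (5, 6):
  bit 0 = 1: acc = O + (5, 6) = (5, 6)
  bit 1 = 1: acc = (5, 6) + (6, 11) = (1, 1)
  bit 2 = 1: acc = (1, 1) + (11, 6) = (11, 7)

7P = (11, 7)


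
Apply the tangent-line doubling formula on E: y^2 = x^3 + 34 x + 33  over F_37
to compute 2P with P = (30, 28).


Doubling: s = (3 x1^2 + a) / (2 y1)
s = (3*30^2 + 34) / (2*28) mod 37 = 29
x3 = s^2 - 2 x1 mod 37 = 29^2 - 2*30 = 4
y3 = s (x1 - x3) - y1 mod 37 = 29 * (30 - 4) - 28 = 23

2P = (4, 23)


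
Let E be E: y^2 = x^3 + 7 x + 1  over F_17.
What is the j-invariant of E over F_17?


Delta = -16(4 a^3 + 27 b^2) mod 17 = 5
-1728 * (4 a)^3 = -1728 * (4*7)^3 mod 17 = 13
j = 13 * 5^(-1) mod 17 = 6

j = 6 (mod 17)


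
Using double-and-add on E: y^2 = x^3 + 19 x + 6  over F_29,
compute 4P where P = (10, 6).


k = 4 = 100_2 (binary, LSB first: 001)
Double-and-add from P = (10, 6):
  bit 0 = 0: acc unchanged = O
  bit 1 = 0: acc unchanged = O
  bit 2 = 1: acc = O + (10, 23) = (10, 23)

4P = (10, 23)


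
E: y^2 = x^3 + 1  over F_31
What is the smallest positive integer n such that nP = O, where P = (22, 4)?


Compute successive multiples of P until we hit O:
  1P = (22, 4)
  2P = (15, 11)
  3P = (26, 0)
  4P = (15, 20)
  5P = (22, 27)
  6P = O

ord(P) = 6


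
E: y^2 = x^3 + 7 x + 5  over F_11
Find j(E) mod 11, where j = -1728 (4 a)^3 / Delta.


Delta = -16(4 a^3 + 27 b^2) mod 11 = 6
-1728 * (4 a)^3 = -1728 * (4*7)^3 mod 11 = 4
j = 4 * 6^(-1) mod 11 = 8

j = 8 (mod 11)


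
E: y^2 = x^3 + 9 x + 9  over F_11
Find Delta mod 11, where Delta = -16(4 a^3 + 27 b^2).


4 a^3 + 27 b^2 = 4*9^3 + 27*9^2 = 2916 + 2187 = 5103
Delta = -16 * (5103) = -81648
Delta mod 11 = 5

Delta = 5 (mod 11)


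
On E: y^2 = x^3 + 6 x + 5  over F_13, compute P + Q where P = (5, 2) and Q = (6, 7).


P != Q, so use the chord formula.
s = (y2 - y1) / (x2 - x1) = (5) / (1) mod 13 = 5
x3 = s^2 - x1 - x2 mod 13 = 5^2 - 5 - 6 = 1
y3 = s (x1 - x3) - y1 mod 13 = 5 * (5 - 1) - 2 = 5

P + Q = (1, 5)


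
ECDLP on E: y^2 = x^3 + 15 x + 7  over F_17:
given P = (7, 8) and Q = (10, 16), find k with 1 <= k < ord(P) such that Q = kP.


Enumerate multiples of P until we hit Q = (10, 16):
  1P = (7, 8)
  2P = (16, 5)
  3P = (13, 11)
  4P = (10, 16)
Match found at i = 4.

k = 4


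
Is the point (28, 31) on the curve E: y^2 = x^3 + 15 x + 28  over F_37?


Check whether y^2 = x^3 + 15 x + 28 (mod 37) for (x, y) = (28, 31).
LHS: y^2 = 31^2 mod 37 = 36
RHS: x^3 + 15 x + 28 = 28^3 + 15*28 + 28 mod 37 = 15
LHS != RHS

No, not on the curve


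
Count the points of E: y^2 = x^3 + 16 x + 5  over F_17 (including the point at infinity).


For each x in F_17, count y with y^2 = x^3 + 16 x + 5 mod 17:
  x = 7: RHS = 1, y in [1, 16]  -> 2 point(s)
  x = 8: RHS = 16, y in [4, 13]  -> 2 point(s)
  x = 10: RHS = 9, y in [3, 14]  -> 2 point(s)
  x = 11: RHS = 16, y in [4, 13]  -> 2 point(s)
  x = 12: RHS = 4, y in [2, 15]  -> 2 point(s)
  x = 13: RHS = 13, y in [8, 9]  -> 2 point(s)
  x = 14: RHS = 15, y in [7, 10]  -> 2 point(s)
  x = 15: RHS = 16, y in [4, 13]  -> 2 point(s)
Affine points: 16. Add the point at infinity: total = 17.

#E(F_17) = 17


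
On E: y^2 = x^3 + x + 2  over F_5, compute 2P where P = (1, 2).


Doubling: s = (3 x1^2 + a) / (2 y1)
s = (3*1^2 + 1) / (2*2) mod 5 = 1
x3 = s^2 - 2 x1 mod 5 = 1^2 - 2*1 = 4
y3 = s (x1 - x3) - y1 mod 5 = 1 * (1 - 4) - 2 = 0

2P = (4, 0)


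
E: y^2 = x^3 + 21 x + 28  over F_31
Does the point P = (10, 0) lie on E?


Check whether y^2 = x^3 + 21 x + 28 (mod 31) for (x, y) = (10, 0).
LHS: y^2 = 0^2 mod 31 = 0
RHS: x^3 + 21 x + 28 = 10^3 + 21*10 + 28 mod 31 = 29
LHS != RHS

No, not on the curve


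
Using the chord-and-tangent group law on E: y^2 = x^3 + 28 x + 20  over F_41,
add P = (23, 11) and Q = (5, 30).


P != Q, so use the chord formula.
s = (y2 - y1) / (x2 - x1) = (19) / (23) mod 41 = 24
x3 = s^2 - x1 - x2 mod 41 = 24^2 - 23 - 5 = 15
y3 = s (x1 - x3) - y1 mod 41 = 24 * (23 - 15) - 11 = 17

P + Q = (15, 17)


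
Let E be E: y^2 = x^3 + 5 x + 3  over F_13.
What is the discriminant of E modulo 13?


4 a^3 + 27 b^2 = 4*5^3 + 27*3^2 = 500 + 243 = 743
Delta = -16 * (743) = -11888
Delta mod 13 = 7

Delta = 7 (mod 13)


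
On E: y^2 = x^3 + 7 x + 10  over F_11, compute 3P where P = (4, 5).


k = 3 = 11_2 (binary, LSB first: 11)
Double-and-add from P = (4, 5):
  bit 0 = 1: acc = O + (4, 5) = (4, 5)
  bit 1 = 1: acc = (4, 5) + (3, 6) = (5, 7)

3P = (5, 7)


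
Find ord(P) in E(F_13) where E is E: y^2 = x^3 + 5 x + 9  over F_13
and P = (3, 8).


Compute successive multiples of P until we hit O:
  1P = (3, 8)
  2P = (11, 2)
  3P = (2, 1)
  4P = (5, 4)
  5P = (9, 4)
  6P = (0, 3)
  7P = (7, 7)
  8P = (12, 4)
  ... (continuing to 17P)
  17P = O

ord(P) = 17


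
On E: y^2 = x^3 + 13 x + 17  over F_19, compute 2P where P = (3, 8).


Doubling: s = (3 x1^2 + a) / (2 y1)
s = (3*3^2 + 13) / (2*8) mod 19 = 12
x3 = s^2 - 2 x1 mod 19 = 12^2 - 2*3 = 5
y3 = s (x1 - x3) - y1 mod 19 = 12 * (3 - 5) - 8 = 6

2P = (5, 6)


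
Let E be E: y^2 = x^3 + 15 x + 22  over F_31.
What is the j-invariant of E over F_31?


Delta = -16(4 a^3 + 27 b^2) mod 31 = 15
-1728 * (4 a)^3 = -1728 * (4*15)^3 mod 31 = 29
j = 29 * 15^(-1) mod 31 = 4

j = 4 (mod 31)


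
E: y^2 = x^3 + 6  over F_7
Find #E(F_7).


For each x in F_7, count y with y^2 = x^3 + 0 x + 6 mod 7:
  x = 1: RHS = 0, y in [0]  -> 1 point(s)
  x = 2: RHS = 0, y in [0]  -> 1 point(s)
  x = 4: RHS = 0, y in [0]  -> 1 point(s)
Affine points: 3. Add the point at infinity: total = 4.

#E(F_7) = 4


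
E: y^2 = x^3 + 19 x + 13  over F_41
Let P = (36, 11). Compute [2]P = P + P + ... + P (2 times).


k = 2 = 10_2 (binary, LSB first: 01)
Double-and-add from P = (36, 11):
  bit 0 = 0: acc unchanged = O
  bit 1 = 1: acc = O + (33, 13) = (33, 13)

2P = (33, 13)


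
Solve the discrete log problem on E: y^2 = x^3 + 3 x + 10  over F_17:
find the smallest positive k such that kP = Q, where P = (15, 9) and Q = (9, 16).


Enumerate multiples of P until we hit Q = (9, 16):
  1P = (15, 9)
  2P = (8, 11)
  3P = (9, 16)
Match found at i = 3.

k = 3


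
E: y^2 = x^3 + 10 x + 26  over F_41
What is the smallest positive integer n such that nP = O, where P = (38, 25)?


Compute successive multiples of P until we hit O:
  1P = (38, 25)
  2P = (31, 22)
  3P = (9, 5)
  4P = (15, 5)
  5P = (11, 27)
  6P = (28, 35)
  7P = (17, 36)
  8P = (19, 8)
  ... (continuing to 44P)
  44P = O

ord(P) = 44


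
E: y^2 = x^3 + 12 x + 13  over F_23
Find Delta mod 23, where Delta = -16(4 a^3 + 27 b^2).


4 a^3 + 27 b^2 = 4*12^3 + 27*13^2 = 6912 + 4563 = 11475
Delta = -16 * (11475) = -183600
Delta mod 23 = 9

Delta = 9 (mod 23)


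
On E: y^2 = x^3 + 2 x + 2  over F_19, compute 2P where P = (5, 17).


Doubling: s = (3 x1^2 + a) / (2 y1)
s = (3*5^2 + 2) / (2*17) mod 19 = 14
x3 = s^2 - 2 x1 mod 19 = 14^2 - 2*5 = 15
y3 = s (x1 - x3) - y1 mod 19 = 14 * (5 - 15) - 17 = 14

2P = (15, 14)


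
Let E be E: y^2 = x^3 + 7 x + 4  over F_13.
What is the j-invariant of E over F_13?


Delta = -16(4 a^3 + 27 b^2) mod 13 = 9
-1728 * (4 a)^3 = -1728 * (4*7)^3 mod 13 = 8
j = 8 * 9^(-1) mod 13 = 11

j = 11 (mod 13)


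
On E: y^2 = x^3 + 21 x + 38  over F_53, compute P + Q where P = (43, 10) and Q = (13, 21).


P != Q, so use the chord formula.
s = (y2 - y1) / (x2 - x1) = (11) / (23) mod 53 = 12
x3 = s^2 - x1 - x2 mod 53 = 12^2 - 43 - 13 = 35
y3 = s (x1 - x3) - y1 mod 53 = 12 * (43 - 35) - 10 = 33

P + Q = (35, 33)


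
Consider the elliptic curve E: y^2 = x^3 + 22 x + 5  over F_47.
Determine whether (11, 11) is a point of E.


Check whether y^2 = x^3 + 22 x + 5 (mod 47) for (x, y) = (11, 11).
LHS: y^2 = 11^2 mod 47 = 27
RHS: x^3 + 22 x + 5 = 11^3 + 22*11 + 5 mod 47 = 27
LHS = RHS

Yes, on the curve


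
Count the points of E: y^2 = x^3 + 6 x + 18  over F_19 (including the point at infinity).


For each x in F_19, count y with y^2 = x^3 + 6 x + 18 mod 19:
  x = 1: RHS = 6, y in [5, 14]  -> 2 point(s)
  x = 2: RHS = 0, y in [0]  -> 1 point(s)
  x = 3: RHS = 6, y in [5, 14]  -> 2 point(s)
  x = 4: RHS = 11, y in [7, 12]  -> 2 point(s)
  x = 6: RHS = 4, y in [2, 17]  -> 2 point(s)
  x = 7: RHS = 4, y in [2, 17]  -> 2 point(s)
  x = 11: RHS = 9, y in [3, 16]  -> 2 point(s)
  x = 15: RHS = 6, y in [5, 14]  -> 2 point(s)
  x = 16: RHS = 11, y in [7, 12]  -> 2 point(s)
  x = 17: RHS = 17, y in [6, 13]  -> 2 point(s)
  x = 18: RHS = 11, y in [7, 12]  -> 2 point(s)
Affine points: 21. Add the point at infinity: total = 22.

#E(F_19) = 22


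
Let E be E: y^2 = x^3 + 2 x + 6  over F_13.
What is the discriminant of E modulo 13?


4 a^3 + 27 b^2 = 4*2^3 + 27*6^2 = 32 + 972 = 1004
Delta = -16 * (1004) = -16064
Delta mod 13 = 4

Delta = 4 (mod 13)


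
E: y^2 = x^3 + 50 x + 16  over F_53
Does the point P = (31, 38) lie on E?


Check whether y^2 = x^3 + 50 x + 16 (mod 53) for (x, y) = (31, 38).
LHS: y^2 = 38^2 mod 53 = 13
RHS: x^3 + 50 x + 16 = 31^3 + 50*31 + 16 mod 53 = 34
LHS != RHS

No, not on the curve


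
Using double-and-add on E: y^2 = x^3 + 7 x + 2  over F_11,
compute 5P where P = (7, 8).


k = 5 = 101_2 (binary, LSB first: 101)
Double-and-add from P = (7, 8):
  bit 0 = 1: acc = O + (7, 8) = (7, 8)
  bit 1 = 0: acc unchanged = (7, 8)
  bit 2 = 1: acc = (7, 8) + (10, 4) = (8, 8)

5P = (8, 8)


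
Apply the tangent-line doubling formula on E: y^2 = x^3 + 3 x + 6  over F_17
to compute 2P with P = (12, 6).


Doubling: s = (3 x1^2 + a) / (2 y1)
s = (3*12^2 + 3) / (2*6) mod 17 = 15
x3 = s^2 - 2 x1 mod 17 = 15^2 - 2*12 = 14
y3 = s (x1 - x3) - y1 mod 17 = 15 * (12 - 14) - 6 = 15

2P = (14, 15)


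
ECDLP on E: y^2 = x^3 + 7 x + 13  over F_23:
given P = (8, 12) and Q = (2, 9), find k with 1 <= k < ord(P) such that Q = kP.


Enumerate multiples of P until we hit Q = (2, 9):
  1P = (8, 12)
  2P = (2, 9)
Match found at i = 2.

k = 2


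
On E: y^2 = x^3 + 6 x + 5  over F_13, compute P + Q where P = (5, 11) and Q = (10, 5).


P != Q, so use the chord formula.
s = (y2 - y1) / (x2 - x1) = (7) / (5) mod 13 = 4
x3 = s^2 - x1 - x2 mod 13 = 4^2 - 5 - 10 = 1
y3 = s (x1 - x3) - y1 mod 13 = 4 * (5 - 1) - 11 = 5

P + Q = (1, 5)


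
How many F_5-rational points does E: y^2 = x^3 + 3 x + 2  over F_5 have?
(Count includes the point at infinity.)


For each x in F_5, count y with y^2 = x^3 + 3 x + 2 mod 5:
  x = 1: RHS = 1, y in [1, 4]  -> 2 point(s)
  x = 2: RHS = 1, y in [1, 4]  -> 2 point(s)
Affine points: 4. Add the point at infinity: total = 5.

#E(F_5) = 5


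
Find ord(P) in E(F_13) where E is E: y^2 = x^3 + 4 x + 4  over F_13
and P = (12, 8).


Compute successive multiples of P until we hit O:
  1P = (12, 8)
  2P = (6, 6)
  3P = (11, 1)
  4P = (0, 11)
  5P = (10, 11)
  6P = (3, 11)
  7P = (1, 10)
  8P = (1, 3)
  ... (continuing to 15P)
  15P = O

ord(P) = 15


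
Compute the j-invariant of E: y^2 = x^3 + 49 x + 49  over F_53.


Delta = -16(4 a^3 + 27 b^2) mod 53 = 46
-1728 * (4 a)^3 = -1728 * (4*49)^3 mod 53 = 3
j = 3 * 46^(-1) mod 53 = 45

j = 45 (mod 53)


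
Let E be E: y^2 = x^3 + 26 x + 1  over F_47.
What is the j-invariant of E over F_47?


Delta = -16(4 a^3 + 27 b^2) mod 47 = 25
-1728 * (4 a)^3 = -1728 * (4*26)^3 mod 47 = 2
j = 2 * 25^(-1) mod 47 = 17

j = 17 (mod 47)


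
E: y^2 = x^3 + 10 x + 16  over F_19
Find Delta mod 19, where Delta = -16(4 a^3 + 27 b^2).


4 a^3 + 27 b^2 = 4*10^3 + 27*16^2 = 4000 + 6912 = 10912
Delta = -16 * (10912) = -174592
Delta mod 19 = 18

Delta = 18 (mod 19)


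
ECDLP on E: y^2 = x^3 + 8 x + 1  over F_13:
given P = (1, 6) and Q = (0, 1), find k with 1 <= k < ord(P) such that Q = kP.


Enumerate multiples of P until we hit Q = (0, 1):
  1P = (1, 6)
  2P = (2, 5)
  3P = (11, 4)
  4P = (0, 12)
  5P = (9, 3)
  6P = (7, 6)
  7P = (5, 7)
  8P = (3, 0)
  9P = (5, 6)
  10P = (7, 7)
  11P = (9, 10)
  12P = (0, 1)
Match found at i = 12.

k = 12


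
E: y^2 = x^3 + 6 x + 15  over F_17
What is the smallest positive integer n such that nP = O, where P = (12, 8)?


Compute successive multiples of P until we hit O:
  1P = (12, 8)
  2P = (9, 4)
  3P = (11, 16)
  4P = (7, 3)
  5P = (16, 5)
  6P = (14, 2)
  7P = (0, 7)
  8P = (3, 14)
  ... (continuing to 24P)
  24P = O

ord(P) = 24


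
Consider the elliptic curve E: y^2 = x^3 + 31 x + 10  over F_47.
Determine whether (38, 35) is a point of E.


Check whether y^2 = x^3 + 31 x + 10 (mod 47) for (x, y) = (38, 35).
LHS: y^2 = 35^2 mod 47 = 3
RHS: x^3 + 31 x + 10 = 38^3 + 31*38 + 10 mod 47 = 36
LHS != RHS

No, not on the curve


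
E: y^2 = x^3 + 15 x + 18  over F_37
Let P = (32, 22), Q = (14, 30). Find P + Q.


P != Q, so use the chord formula.
s = (y2 - y1) / (x2 - x1) = (8) / (19) mod 37 = 16
x3 = s^2 - x1 - x2 mod 37 = 16^2 - 32 - 14 = 25
y3 = s (x1 - x3) - y1 mod 37 = 16 * (32 - 25) - 22 = 16

P + Q = (25, 16)


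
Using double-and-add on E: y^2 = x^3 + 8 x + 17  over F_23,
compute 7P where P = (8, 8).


k = 7 = 111_2 (binary, LSB first: 111)
Double-and-add from P = (8, 8):
  bit 0 = 1: acc = O + (8, 8) = (8, 8)
  bit 1 = 1: acc = (8, 8) + (8, 15) = O
  bit 2 = 1: acc = O + (8, 8) = (8, 8)

7P = (8, 8)


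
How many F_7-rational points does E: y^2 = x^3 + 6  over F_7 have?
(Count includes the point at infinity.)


For each x in F_7, count y with y^2 = x^3 + 0 x + 6 mod 7:
  x = 1: RHS = 0, y in [0]  -> 1 point(s)
  x = 2: RHS = 0, y in [0]  -> 1 point(s)
  x = 4: RHS = 0, y in [0]  -> 1 point(s)
Affine points: 3. Add the point at infinity: total = 4.

#E(F_7) = 4


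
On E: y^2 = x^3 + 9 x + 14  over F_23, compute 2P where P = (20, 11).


Doubling: s = (3 x1^2 + a) / (2 y1)
s = (3*20^2 + 9) / (2*11) mod 23 = 10
x3 = s^2 - 2 x1 mod 23 = 10^2 - 2*20 = 14
y3 = s (x1 - x3) - y1 mod 23 = 10 * (20 - 14) - 11 = 3

2P = (14, 3)


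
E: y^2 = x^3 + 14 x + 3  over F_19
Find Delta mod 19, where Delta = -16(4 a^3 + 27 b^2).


4 a^3 + 27 b^2 = 4*14^3 + 27*3^2 = 10976 + 243 = 11219
Delta = -16 * (11219) = -179504
Delta mod 19 = 8

Delta = 8 (mod 19)


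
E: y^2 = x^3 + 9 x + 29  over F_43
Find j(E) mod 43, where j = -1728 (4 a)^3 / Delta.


Delta = -16(4 a^3 + 27 b^2) mod 43 = 37
-1728 * (4 a)^3 = -1728 * (4*9)^3 mod 43 = 35
j = 35 * 37^(-1) mod 43 = 30

j = 30 (mod 43)


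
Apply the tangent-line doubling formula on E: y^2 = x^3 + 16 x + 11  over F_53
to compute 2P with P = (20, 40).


Doubling: s = (3 x1^2 + a) / (2 y1)
s = (3*20^2 + 16) / (2*40) mod 53 = 47
x3 = s^2 - 2 x1 mod 53 = 47^2 - 2*20 = 49
y3 = s (x1 - x3) - y1 mod 53 = 47 * (20 - 49) - 40 = 28

2P = (49, 28)


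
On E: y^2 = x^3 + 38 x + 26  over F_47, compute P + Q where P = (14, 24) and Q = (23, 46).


P != Q, so use the chord formula.
s = (y2 - y1) / (x2 - x1) = (22) / (9) mod 47 = 39
x3 = s^2 - x1 - x2 mod 47 = 39^2 - 14 - 23 = 27
y3 = s (x1 - x3) - y1 mod 47 = 39 * (14 - 27) - 24 = 33

P + Q = (27, 33)


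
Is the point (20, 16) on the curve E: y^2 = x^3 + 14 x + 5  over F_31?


Check whether y^2 = x^3 + 14 x + 5 (mod 31) for (x, y) = (20, 16).
LHS: y^2 = 16^2 mod 31 = 8
RHS: x^3 + 14 x + 5 = 20^3 + 14*20 + 5 mod 31 = 8
LHS = RHS

Yes, on the curve


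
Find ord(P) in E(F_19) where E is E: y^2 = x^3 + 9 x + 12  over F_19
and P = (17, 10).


Compute successive multiples of P until we hit O:
  1P = (17, 10)
  2P = (8, 8)
  3P = (10, 0)
  4P = (8, 11)
  5P = (17, 9)
  6P = O

ord(P) = 6


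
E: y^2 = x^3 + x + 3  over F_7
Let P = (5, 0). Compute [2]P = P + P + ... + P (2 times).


k = 2 = 10_2 (binary, LSB first: 01)
Double-and-add from P = (5, 0):
  bit 0 = 0: acc unchanged = O
  bit 1 = 1: acc = O + O = O

2P = O


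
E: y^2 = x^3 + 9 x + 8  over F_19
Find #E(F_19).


For each x in F_19, count y with y^2 = x^3 + 9 x + 8 mod 19:
  x = 3: RHS = 5, y in [9, 10]  -> 2 point(s)
  x = 5: RHS = 7, y in [8, 11]  -> 2 point(s)
  x = 9: RHS = 1, y in [1, 18]  -> 2 point(s)
  x = 12: RHS = 1, y in [1, 18]  -> 2 point(s)
  x = 13: RHS = 4, y in [2, 17]  -> 2 point(s)
  x = 14: RHS = 9, y in [3, 16]  -> 2 point(s)
  x = 16: RHS = 11, y in [7, 12]  -> 2 point(s)
  x = 17: RHS = 1, y in [1, 18]  -> 2 point(s)
  x = 18: RHS = 17, y in [6, 13]  -> 2 point(s)
Affine points: 18. Add the point at infinity: total = 19.

#E(F_19) = 19


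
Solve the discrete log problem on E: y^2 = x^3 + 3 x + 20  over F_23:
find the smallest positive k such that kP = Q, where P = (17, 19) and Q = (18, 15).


Enumerate multiples of P until we hit Q = (18, 15):
  1P = (17, 19)
  2P = (18, 15)
Match found at i = 2.

k = 2


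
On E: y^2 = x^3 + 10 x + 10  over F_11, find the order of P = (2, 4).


Compute successive multiples of P until we hit O:
  1P = (2, 4)
  2P = (7, 7)
  3P = (5, 3)
  4P = (9, 2)
  5P = (3, 1)
  6P = (4, 2)
  7P = (6, 0)
  8P = (4, 9)
  ... (continuing to 14P)
  14P = O

ord(P) = 14


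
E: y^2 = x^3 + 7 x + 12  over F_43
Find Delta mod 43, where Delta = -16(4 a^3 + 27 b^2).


4 a^3 + 27 b^2 = 4*7^3 + 27*12^2 = 1372 + 3888 = 5260
Delta = -16 * (5260) = -84160
Delta mod 43 = 34

Delta = 34 (mod 43)


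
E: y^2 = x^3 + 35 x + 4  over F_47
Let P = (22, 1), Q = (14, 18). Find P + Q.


P != Q, so use the chord formula.
s = (y2 - y1) / (x2 - x1) = (17) / (39) mod 47 = 39
x3 = s^2 - x1 - x2 mod 47 = 39^2 - 22 - 14 = 28
y3 = s (x1 - x3) - y1 mod 47 = 39 * (22 - 28) - 1 = 0

P + Q = (28, 0)


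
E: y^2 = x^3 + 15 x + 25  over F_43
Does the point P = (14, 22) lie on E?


Check whether y^2 = x^3 + 15 x + 25 (mod 43) for (x, y) = (14, 22).
LHS: y^2 = 22^2 mod 43 = 11
RHS: x^3 + 15 x + 25 = 14^3 + 15*14 + 25 mod 43 = 12
LHS != RHS

No, not on the curve


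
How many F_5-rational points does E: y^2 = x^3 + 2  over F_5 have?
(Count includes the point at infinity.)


For each x in F_5, count y with y^2 = x^3 + 0 x + 2 mod 5:
  x = 2: RHS = 0, y in [0]  -> 1 point(s)
  x = 3: RHS = 4, y in [2, 3]  -> 2 point(s)
  x = 4: RHS = 1, y in [1, 4]  -> 2 point(s)
Affine points: 5. Add the point at infinity: total = 6.

#E(F_5) = 6


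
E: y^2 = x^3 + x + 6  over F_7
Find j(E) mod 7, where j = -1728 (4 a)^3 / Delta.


Delta = -16(4 a^3 + 27 b^2) mod 7 = 1
-1728 * (4 a)^3 = -1728 * (4*1)^3 mod 7 = 1
j = 1 * 1^(-1) mod 7 = 1

j = 1 (mod 7)


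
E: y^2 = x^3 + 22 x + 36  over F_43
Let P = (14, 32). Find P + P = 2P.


Doubling: s = (3 x1^2 + a) / (2 y1)
s = (3*14^2 + 22) / (2*32) mod 43 = 27
x3 = s^2 - 2 x1 mod 43 = 27^2 - 2*14 = 13
y3 = s (x1 - x3) - y1 mod 43 = 27 * (14 - 13) - 32 = 38

2P = (13, 38)


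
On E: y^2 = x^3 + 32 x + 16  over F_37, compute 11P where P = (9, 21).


k = 11 = 1011_2 (binary, LSB first: 1101)
Double-and-add from P = (9, 21):
  bit 0 = 1: acc = O + (9, 21) = (9, 21)
  bit 1 = 1: acc = (9, 21) + (10, 35) = (29, 32)
  bit 2 = 0: acc unchanged = (29, 32)
  bit 3 = 1: acc = (29, 32) + (1, 7) = (17, 21)

11P = (17, 21)


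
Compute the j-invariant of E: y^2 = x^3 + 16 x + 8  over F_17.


Delta = -16(4 a^3 + 27 b^2) mod 17 = 7
-1728 * (4 a)^3 = -1728 * (4*16)^3 mod 17 = 7
j = 7 * 7^(-1) mod 17 = 1

j = 1 (mod 17)


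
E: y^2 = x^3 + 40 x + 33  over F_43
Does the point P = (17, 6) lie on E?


Check whether y^2 = x^3 + 40 x + 33 (mod 43) for (x, y) = (17, 6).
LHS: y^2 = 6^2 mod 43 = 36
RHS: x^3 + 40 x + 33 = 17^3 + 40*17 + 33 mod 43 = 36
LHS = RHS

Yes, on the curve


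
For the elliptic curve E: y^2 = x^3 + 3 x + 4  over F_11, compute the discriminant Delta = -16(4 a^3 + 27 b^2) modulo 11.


4 a^3 + 27 b^2 = 4*3^3 + 27*4^2 = 108 + 432 = 540
Delta = -16 * (540) = -8640
Delta mod 11 = 6

Delta = 6 (mod 11)


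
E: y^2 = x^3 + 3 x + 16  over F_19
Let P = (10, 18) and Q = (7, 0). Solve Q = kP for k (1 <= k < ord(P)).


Enumerate multiples of P until we hit Q = (7, 0):
  1P = (10, 18)
  2P = (4, 4)
  3P = (2, 7)
  4P = (8, 18)
  5P = (1, 1)
  6P = (5, 2)
  7P = (15, 4)
  8P = (14, 16)
  9P = (0, 15)
  10P = (7, 0)
Match found at i = 10.

k = 10


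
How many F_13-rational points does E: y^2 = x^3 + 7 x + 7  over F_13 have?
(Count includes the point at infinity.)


For each x in F_13, count y with y^2 = x^3 + 7 x + 7 mod 13:
  x = 2: RHS = 3, y in [4, 9]  -> 2 point(s)
  x = 3: RHS = 3, y in [4, 9]  -> 2 point(s)
  x = 7: RHS = 9, y in [3, 10]  -> 2 point(s)
  x = 8: RHS = 3, y in [4, 9]  -> 2 point(s)
  x = 12: RHS = 12, y in [5, 8]  -> 2 point(s)
Affine points: 10. Add the point at infinity: total = 11.

#E(F_13) = 11


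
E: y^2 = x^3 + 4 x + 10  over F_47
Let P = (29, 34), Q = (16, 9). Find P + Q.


P != Q, so use the chord formula.
s = (y2 - y1) / (x2 - x1) = (22) / (34) mod 47 = 20
x3 = s^2 - x1 - x2 mod 47 = 20^2 - 29 - 16 = 26
y3 = s (x1 - x3) - y1 mod 47 = 20 * (29 - 26) - 34 = 26

P + Q = (26, 26)


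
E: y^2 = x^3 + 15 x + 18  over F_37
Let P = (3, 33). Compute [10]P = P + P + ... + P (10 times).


k = 10 = 1010_2 (binary, LSB first: 0101)
Double-and-add from P = (3, 33):
  bit 0 = 0: acc unchanged = O
  bit 1 = 1: acc = O + (10, 13) = (10, 13)
  bit 2 = 0: acc unchanged = (10, 13)
  bit 3 = 1: acc = (10, 13) + (11, 21) = (6, 19)

10P = (6, 19)


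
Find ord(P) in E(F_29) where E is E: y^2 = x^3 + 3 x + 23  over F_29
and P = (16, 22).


Compute successive multiples of P until we hit O:
  1P = (16, 22)
  2P = (22, 6)
  3P = (11, 13)
  4P = (18, 15)
  5P = (0, 9)
  6P = (14, 5)
  7P = (6, 5)
  8P = (27, 26)
  ... (continuing to 33P)
  33P = O

ord(P) = 33


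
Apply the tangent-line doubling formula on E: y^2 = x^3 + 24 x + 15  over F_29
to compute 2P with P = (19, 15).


Doubling: s = (3 x1^2 + a) / (2 y1)
s = (3*19^2 + 24) / (2*15) mod 29 = 5
x3 = s^2 - 2 x1 mod 29 = 5^2 - 2*19 = 16
y3 = s (x1 - x3) - y1 mod 29 = 5 * (19 - 16) - 15 = 0

2P = (16, 0)


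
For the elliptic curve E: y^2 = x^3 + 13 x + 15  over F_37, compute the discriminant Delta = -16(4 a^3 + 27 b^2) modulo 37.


4 a^3 + 27 b^2 = 4*13^3 + 27*15^2 = 8788 + 6075 = 14863
Delta = -16 * (14863) = -237808
Delta mod 37 = 28

Delta = 28 (mod 37)


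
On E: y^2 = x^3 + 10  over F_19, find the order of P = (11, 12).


Compute successive multiples of P until we hit O:
  1P = (11, 12)
  2P = (4, 6)
  3P = (9, 6)
  4P = (8, 16)
  5P = (6, 13)
  6P = (18, 16)
  7P = (7, 12)
  8P = (1, 7)
  ... (continuing to 19P)
  19P = O

ord(P) = 19


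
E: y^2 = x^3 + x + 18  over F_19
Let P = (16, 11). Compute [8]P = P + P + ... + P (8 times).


k = 8 = 1000_2 (binary, LSB first: 0001)
Double-and-add from P = (16, 11):
  bit 0 = 0: acc unchanged = O
  bit 1 = 0: acc unchanged = O
  bit 2 = 0: acc unchanged = O
  bit 3 = 1: acc = O + (18, 4) = (18, 4)

8P = (18, 4)


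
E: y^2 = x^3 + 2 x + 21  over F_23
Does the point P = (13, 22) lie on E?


Check whether y^2 = x^3 + 2 x + 21 (mod 23) for (x, y) = (13, 22).
LHS: y^2 = 22^2 mod 23 = 1
RHS: x^3 + 2 x + 21 = 13^3 + 2*13 + 21 mod 23 = 13
LHS != RHS

No, not on the curve


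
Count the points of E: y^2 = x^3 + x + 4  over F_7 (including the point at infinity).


For each x in F_7, count y with y^2 = x^3 + 1 x + 4 mod 7:
  x = 0: RHS = 4, y in [2, 5]  -> 2 point(s)
  x = 2: RHS = 0, y in [0]  -> 1 point(s)
  x = 4: RHS = 2, y in [3, 4]  -> 2 point(s)
  x = 5: RHS = 1, y in [1, 6]  -> 2 point(s)
  x = 6: RHS = 2, y in [3, 4]  -> 2 point(s)
Affine points: 9. Add the point at infinity: total = 10.

#E(F_7) = 10


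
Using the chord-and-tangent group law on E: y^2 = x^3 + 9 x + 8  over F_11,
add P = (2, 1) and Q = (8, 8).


P != Q, so use the chord formula.
s = (y2 - y1) / (x2 - x1) = (7) / (6) mod 11 = 3
x3 = s^2 - x1 - x2 mod 11 = 3^2 - 2 - 8 = 10
y3 = s (x1 - x3) - y1 mod 11 = 3 * (2 - 10) - 1 = 8

P + Q = (10, 8)


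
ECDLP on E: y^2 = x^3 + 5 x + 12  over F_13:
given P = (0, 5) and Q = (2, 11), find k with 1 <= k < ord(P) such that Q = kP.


Enumerate multiples of P until we hit Q = (2, 11):
  1P = (0, 5)
  2P = (10, 3)
  3P = (2, 11)
Match found at i = 3.

k = 3


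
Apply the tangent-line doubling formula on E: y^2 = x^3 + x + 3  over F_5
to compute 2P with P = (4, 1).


Doubling: s = (3 x1^2 + a) / (2 y1)
s = (3*4^2 + 1) / (2*1) mod 5 = 2
x3 = s^2 - 2 x1 mod 5 = 2^2 - 2*4 = 1
y3 = s (x1 - x3) - y1 mod 5 = 2 * (4 - 1) - 1 = 0

2P = (1, 0)


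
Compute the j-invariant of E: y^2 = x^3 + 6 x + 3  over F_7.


Delta = -16(4 a^3 + 27 b^2) mod 7 = 5
-1728 * (4 a)^3 = -1728 * (4*6)^3 mod 7 = 6
j = 6 * 5^(-1) mod 7 = 4

j = 4 (mod 7)


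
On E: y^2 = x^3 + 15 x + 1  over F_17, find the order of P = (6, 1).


Compute successive multiples of P until we hit O:
  1P = (6, 1)
  2P = (9, 10)
  3P = (11, 1)
  4P = (0, 16)
  5P = (13, 8)
  6P = (16, 6)
  7P = (8, 15)
  8P = (1, 0)
  ... (continuing to 16P)
  16P = O

ord(P) = 16


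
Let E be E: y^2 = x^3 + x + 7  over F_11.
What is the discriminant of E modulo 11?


4 a^3 + 27 b^2 = 4*1^3 + 27*7^2 = 4 + 1323 = 1327
Delta = -16 * (1327) = -21232
Delta mod 11 = 9

Delta = 9 (mod 11)


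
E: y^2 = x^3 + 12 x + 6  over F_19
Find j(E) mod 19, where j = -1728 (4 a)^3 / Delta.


Delta = -16(4 a^3 + 27 b^2) mod 19 = 16
-1728 * (4 a)^3 = -1728 * (4*12)^3 mod 19 = 12
j = 12 * 16^(-1) mod 19 = 15

j = 15 (mod 19)


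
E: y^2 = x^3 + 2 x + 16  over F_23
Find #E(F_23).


For each x in F_23, count y with y^2 = x^3 + 2 x + 16 mod 23:
  x = 0: RHS = 16, y in [4, 19]  -> 2 point(s)
  x = 3: RHS = 3, y in [7, 16]  -> 2 point(s)
  x = 5: RHS = 13, y in [6, 17]  -> 2 point(s)
  x = 9: RHS = 4, y in [2, 21]  -> 2 point(s)
  x = 10: RHS = 1, y in [1, 22]  -> 2 point(s)
  x = 11: RHS = 12, y in [9, 14]  -> 2 point(s)
  x = 13: RHS = 8, y in [10, 13]  -> 2 point(s)
  x = 16: RHS = 4, y in [2, 21]  -> 2 point(s)
  x = 17: RHS = 18, y in [8, 15]  -> 2 point(s)
  x = 19: RHS = 13, y in [6, 17]  -> 2 point(s)
  x = 20: RHS = 6, y in [11, 12]  -> 2 point(s)
  x = 21: RHS = 4, y in [2, 21]  -> 2 point(s)
  x = 22: RHS = 13, y in [6, 17]  -> 2 point(s)
Affine points: 26. Add the point at infinity: total = 27.

#E(F_23) = 27


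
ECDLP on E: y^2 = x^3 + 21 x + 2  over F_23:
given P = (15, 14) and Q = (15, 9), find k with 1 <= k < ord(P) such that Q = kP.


Enumerate multiples of P until we hit Q = (15, 9):
  1P = (15, 14)
  2P = (11, 0)
  3P = (15, 9)
Match found at i = 3.

k = 3


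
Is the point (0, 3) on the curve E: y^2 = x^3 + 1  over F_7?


Check whether y^2 = x^3 + 0 x + 1 (mod 7) for (x, y) = (0, 3).
LHS: y^2 = 3^2 mod 7 = 2
RHS: x^3 + 0 x + 1 = 0^3 + 0*0 + 1 mod 7 = 1
LHS != RHS

No, not on the curve


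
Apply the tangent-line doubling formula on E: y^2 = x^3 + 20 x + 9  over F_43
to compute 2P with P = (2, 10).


Doubling: s = (3 x1^2 + a) / (2 y1)
s = (3*2^2 + 20) / (2*10) mod 43 = 36
x3 = s^2 - 2 x1 mod 43 = 36^2 - 2*2 = 2
y3 = s (x1 - x3) - y1 mod 43 = 36 * (2 - 2) - 10 = 33

2P = (2, 33)


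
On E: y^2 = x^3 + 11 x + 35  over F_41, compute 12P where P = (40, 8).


k = 12 = 1100_2 (binary, LSB first: 0011)
Double-and-add from P = (40, 8):
  bit 0 = 0: acc unchanged = O
  bit 1 = 0: acc unchanged = O
  bit 2 = 1: acc = O + (26, 12) = (26, 12)
  bit 3 = 1: acc = (26, 12) + (29, 15) = (28, 27)

12P = (28, 27)


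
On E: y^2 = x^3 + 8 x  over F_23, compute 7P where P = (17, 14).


k = 7 = 111_2 (binary, LSB first: 111)
Double-and-add from P = (17, 14):
  bit 0 = 1: acc = O + (17, 14) = (17, 14)
  bit 1 = 1: acc = (17, 14) + (1, 3) = (7, 13)
  bit 2 = 1: acc = (7, 13) + (2, 22) = (20, 15)

7P = (20, 15)


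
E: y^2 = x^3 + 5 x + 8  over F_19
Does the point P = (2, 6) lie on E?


Check whether y^2 = x^3 + 5 x + 8 (mod 19) for (x, y) = (2, 6).
LHS: y^2 = 6^2 mod 19 = 17
RHS: x^3 + 5 x + 8 = 2^3 + 5*2 + 8 mod 19 = 7
LHS != RHS

No, not on the curve


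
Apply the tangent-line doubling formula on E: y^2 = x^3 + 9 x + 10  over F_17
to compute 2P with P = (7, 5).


Doubling: s = (3 x1^2 + a) / (2 y1)
s = (3*7^2 + 9) / (2*5) mod 17 = 2
x3 = s^2 - 2 x1 mod 17 = 2^2 - 2*7 = 7
y3 = s (x1 - x3) - y1 mod 17 = 2 * (7 - 7) - 5 = 12

2P = (7, 12)


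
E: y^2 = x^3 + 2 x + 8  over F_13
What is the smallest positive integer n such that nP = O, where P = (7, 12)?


Compute successive multiples of P until we hit O:
  1P = (7, 12)
  2P = (8, 4)
  3P = (10, 12)
  4P = (9, 1)
  5P = (11, 10)
  6P = (5, 0)
  7P = (11, 3)
  8P = (9, 12)
  ... (continuing to 12P)
  12P = O

ord(P) = 12


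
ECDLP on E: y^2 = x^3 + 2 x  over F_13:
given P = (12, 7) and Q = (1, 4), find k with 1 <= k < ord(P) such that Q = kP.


Enumerate multiples of P until we hit Q = (1, 4):
  1P = (12, 7)
  2P = (1, 9)
  3P = (1, 4)
Match found at i = 3.

k = 3


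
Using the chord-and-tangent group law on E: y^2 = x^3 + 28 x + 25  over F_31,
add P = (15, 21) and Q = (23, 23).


P != Q, so use the chord formula.
s = (y2 - y1) / (x2 - x1) = (2) / (8) mod 31 = 8
x3 = s^2 - x1 - x2 mod 31 = 8^2 - 15 - 23 = 26
y3 = s (x1 - x3) - y1 mod 31 = 8 * (15 - 26) - 21 = 15

P + Q = (26, 15)


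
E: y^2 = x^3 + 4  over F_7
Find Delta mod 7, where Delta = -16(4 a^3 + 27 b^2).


4 a^3 + 27 b^2 = 4*0^3 + 27*4^2 = 0 + 432 = 432
Delta = -16 * (432) = -6912
Delta mod 7 = 4

Delta = 4 (mod 7)


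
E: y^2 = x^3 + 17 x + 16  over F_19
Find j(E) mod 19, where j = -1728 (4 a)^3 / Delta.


Delta = -16(4 a^3 + 27 b^2) mod 19 = 6
-1728 * (4 a)^3 = -1728 * (4*17)^3 mod 19 = 1
j = 1 * 6^(-1) mod 19 = 16

j = 16 (mod 19)


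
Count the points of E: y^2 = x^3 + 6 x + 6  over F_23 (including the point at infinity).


For each x in F_23, count y with y^2 = x^3 + 6 x + 6 mod 23:
  x = 0: RHS = 6, y in [11, 12]  -> 2 point(s)
  x = 1: RHS = 13, y in [6, 17]  -> 2 point(s)
  x = 2: RHS = 3, y in [7, 16]  -> 2 point(s)
  x = 4: RHS = 2, y in [5, 18]  -> 2 point(s)
  x = 5: RHS = 0, y in [0]  -> 1 point(s)
  x = 7: RHS = 0, y in [0]  -> 1 point(s)
  x = 10: RHS = 8, y in [10, 13]  -> 2 point(s)
  x = 11: RHS = 0, y in [0]  -> 1 point(s)
  x = 12: RHS = 12, y in [9, 14]  -> 2 point(s)
  x = 13: RHS = 4, y in [2, 21]  -> 2 point(s)
  x = 16: RHS = 12, y in [9, 14]  -> 2 point(s)
  x = 18: RHS = 12, y in [9, 14]  -> 2 point(s)
  x = 21: RHS = 9, y in [3, 20]  -> 2 point(s)
Affine points: 23. Add the point at infinity: total = 24.

#E(F_23) = 24


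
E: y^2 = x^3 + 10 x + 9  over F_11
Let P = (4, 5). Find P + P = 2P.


Doubling: s = (3 x1^2 + a) / (2 y1)
s = (3*4^2 + 10) / (2*5) mod 11 = 8
x3 = s^2 - 2 x1 mod 11 = 8^2 - 2*4 = 1
y3 = s (x1 - x3) - y1 mod 11 = 8 * (4 - 1) - 5 = 8

2P = (1, 8)


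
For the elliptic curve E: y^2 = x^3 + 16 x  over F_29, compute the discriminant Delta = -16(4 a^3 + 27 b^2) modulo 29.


4 a^3 + 27 b^2 = 4*16^3 + 27*0^2 = 16384 + 0 = 16384
Delta = -16 * (16384) = -262144
Delta mod 29 = 16

Delta = 16 (mod 29)


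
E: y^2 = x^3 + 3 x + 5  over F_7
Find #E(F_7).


For each x in F_7, count y with y^2 = x^3 + 3 x + 5 mod 7:
  x = 1: RHS = 2, y in [3, 4]  -> 2 point(s)
  x = 4: RHS = 4, y in [2, 5]  -> 2 point(s)
  x = 6: RHS = 1, y in [1, 6]  -> 2 point(s)
Affine points: 6. Add the point at infinity: total = 7.

#E(F_7) = 7


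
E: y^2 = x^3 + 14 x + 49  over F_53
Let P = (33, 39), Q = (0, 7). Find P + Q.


P != Q, so use the chord formula.
s = (y2 - y1) / (x2 - x1) = (21) / (20) mod 53 = 9
x3 = s^2 - x1 - x2 mod 53 = 9^2 - 33 - 0 = 48
y3 = s (x1 - x3) - y1 mod 53 = 9 * (33 - 48) - 39 = 38

P + Q = (48, 38)


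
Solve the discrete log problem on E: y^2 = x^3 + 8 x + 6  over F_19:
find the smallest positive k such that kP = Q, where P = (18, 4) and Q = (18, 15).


Enumerate multiples of P until we hit Q = (18, 15):
  1P = (18, 4)
  2P = (3, 0)
  3P = (18, 15)
Match found at i = 3.

k = 3


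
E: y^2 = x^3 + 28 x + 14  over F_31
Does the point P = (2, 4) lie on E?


Check whether y^2 = x^3 + 28 x + 14 (mod 31) for (x, y) = (2, 4).
LHS: y^2 = 4^2 mod 31 = 16
RHS: x^3 + 28 x + 14 = 2^3 + 28*2 + 14 mod 31 = 16
LHS = RHS

Yes, on the curve


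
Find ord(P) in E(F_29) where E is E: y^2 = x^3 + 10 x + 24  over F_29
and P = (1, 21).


Compute successive multiples of P until we hit O:
  1P = (1, 21)
  2P = (28, 10)
  3P = (23, 3)
  4P = (27, 24)
  5P = (2, 9)
  6P = (25, 6)
  7P = (12, 4)
  8P = (10, 14)
  ... (continuing to 31P)
  31P = O

ord(P) = 31


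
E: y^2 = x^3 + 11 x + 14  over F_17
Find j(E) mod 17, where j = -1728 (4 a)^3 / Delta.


Delta = -16(4 a^3 + 27 b^2) mod 17 = 8
-1728 * (4 a)^3 = -1728 * (4*11)^3 mod 17 = 16
j = 16 * 8^(-1) mod 17 = 2

j = 2 (mod 17)


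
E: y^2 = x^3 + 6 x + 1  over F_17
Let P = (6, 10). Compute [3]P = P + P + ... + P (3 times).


k = 3 = 11_2 (binary, LSB first: 11)
Double-and-add from P = (6, 10):
  bit 0 = 1: acc = O + (6, 10) = (6, 10)
  bit 1 = 1: acc = (6, 10) + (4, 15) = (9, 6)

3P = (9, 6)


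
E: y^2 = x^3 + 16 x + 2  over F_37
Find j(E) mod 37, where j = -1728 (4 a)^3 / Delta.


Delta = -16(4 a^3 + 27 b^2) mod 37 = 12
-1728 * (4 a)^3 = -1728 * (4*16)^3 mod 37 = 26
j = 26 * 12^(-1) mod 37 = 33

j = 33 (mod 37)


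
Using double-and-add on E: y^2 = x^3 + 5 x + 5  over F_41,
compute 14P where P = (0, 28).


k = 14 = 1110_2 (binary, LSB first: 0111)
Double-and-add from P = (0, 28):
  bit 0 = 0: acc unchanged = O
  bit 1 = 1: acc = O + (32, 16) = (32, 16)
  bit 2 = 1: acc = (32, 16) + (14, 21) = (40, 9)
  bit 3 = 1: acc = (40, 9) + (5, 27) = (5, 14)

14P = (5, 14)


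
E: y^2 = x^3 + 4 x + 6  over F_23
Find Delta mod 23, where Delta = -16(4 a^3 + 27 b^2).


4 a^3 + 27 b^2 = 4*4^3 + 27*6^2 = 256 + 972 = 1228
Delta = -16 * (1228) = -19648
Delta mod 23 = 17

Delta = 17 (mod 23)


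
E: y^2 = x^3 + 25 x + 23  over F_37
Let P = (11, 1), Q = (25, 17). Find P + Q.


P != Q, so use the chord formula.
s = (y2 - y1) / (x2 - x1) = (16) / (14) mod 37 = 17
x3 = s^2 - x1 - x2 mod 37 = 17^2 - 11 - 25 = 31
y3 = s (x1 - x3) - y1 mod 37 = 17 * (11 - 31) - 1 = 29

P + Q = (31, 29)


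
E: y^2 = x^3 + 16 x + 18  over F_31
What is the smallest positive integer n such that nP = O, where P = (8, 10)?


Compute successive multiples of P until we hit O:
  1P = (8, 10)
  2P = (19, 12)
  3P = (13, 6)
  4P = (28, 6)
  5P = (0, 7)
  6P = (12, 4)
  7P = (21, 25)
  8P = (7, 15)
  ... (continuing to 18P)
  18P = O

ord(P) = 18


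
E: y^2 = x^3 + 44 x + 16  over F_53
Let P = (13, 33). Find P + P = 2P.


Doubling: s = (3 x1^2 + a) / (2 y1)
s = (3*13^2 + 44) / (2*33) mod 53 = 22
x3 = s^2 - 2 x1 mod 53 = 22^2 - 2*13 = 34
y3 = s (x1 - x3) - y1 mod 53 = 22 * (13 - 34) - 33 = 35

2P = (34, 35)


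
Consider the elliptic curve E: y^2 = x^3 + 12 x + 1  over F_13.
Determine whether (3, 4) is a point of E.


Check whether y^2 = x^3 + 12 x + 1 (mod 13) for (x, y) = (3, 4).
LHS: y^2 = 4^2 mod 13 = 3
RHS: x^3 + 12 x + 1 = 3^3 + 12*3 + 1 mod 13 = 12
LHS != RHS

No, not on the curve


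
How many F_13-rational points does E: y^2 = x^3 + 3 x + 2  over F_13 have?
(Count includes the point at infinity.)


For each x in F_13, count y with y^2 = x^3 + 3 x + 2 mod 13:
  x = 2: RHS = 3, y in [4, 9]  -> 2 point(s)
  x = 3: RHS = 12, y in [5, 8]  -> 2 point(s)
  x = 4: RHS = 0, y in [0]  -> 1 point(s)
  x = 5: RHS = 12, y in [5, 8]  -> 2 point(s)
  x = 9: RHS = 4, y in [2, 11]  -> 2 point(s)
  x = 11: RHS = 1, y in [1, 12]  -> 2 point(s)
Affine points: 11. Add the point at infinity: total = 12.

#E(F_13) = 12


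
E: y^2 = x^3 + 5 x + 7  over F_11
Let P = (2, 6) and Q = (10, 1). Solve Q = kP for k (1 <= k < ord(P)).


Enumerate multiples of P until we hit Q = (10, 1):
  1P = (2, 6)
  2P = (10, 1)
Match found at i = 2.

k = 2


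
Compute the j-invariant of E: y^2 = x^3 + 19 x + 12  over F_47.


Delta = -16(4 a^3 + 27 b^2) mod 47 = 24
-1728 * (4 a)^3 = -1728 * (4*19)^3 mod 47 = 3
j = 3 * 24^(-1) mod 47 = 6

j = 6 (mod 47)


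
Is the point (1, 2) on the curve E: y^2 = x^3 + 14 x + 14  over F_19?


Check whether y^2 = x^3 + 14 x + 14 (mod 19) for (x, y) = (1, 2).
LHS: y^2 = 2^2 mod 19 = 4
RHS: x^3 + 14 x + 14 = 1^3 + 14*1 + 14 mod 19 = 10
LHS != RHS

No, not on the curve


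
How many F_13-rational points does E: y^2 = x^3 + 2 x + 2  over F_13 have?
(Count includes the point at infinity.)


For each x in F_13, count y with y^2 = x^3 + 2 x + 2 mod 13:
  x = 2: RHS = 1, y in [1, 12]  -> 2 point(s)
  x = 3: RHS = 9, y in [3, 10]  -> 2 point(s)
  x = 4: RHS = 9, y in [3, 10]  -> 2 point(s)
  x = 6: RHS = 9, y in [3, 10]  -> 2 point(s)
  x = 8: RHS = 10, y in [6, 7]  -> 2 point(s)
  x = 11: RHS = 3, y in [4, 9]  -> 2 point(s)
  x = 12: RHS = 12, y in [5, 8]  -> 2 point(s)
Affine points: 14. Add the point at infinity: total = 15.

#E(F_13) = 15


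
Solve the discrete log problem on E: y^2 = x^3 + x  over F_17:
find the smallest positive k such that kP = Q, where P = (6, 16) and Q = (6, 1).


Enumerate multiples of P until we hit Q = (6, 1):
  1P = (6, 16)
  2P = (13, 0)
  3P = (6, 1)
Match found at i = 3.

k = 3


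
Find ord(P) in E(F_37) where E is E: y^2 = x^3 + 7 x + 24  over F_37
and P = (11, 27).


Compute successive multiples of P until we hit O:
  1P = (11, 27)
  2P = (15, 10)
  3P = (36, 33)
  4P = (18, 32)
  5P = (7, 34)
  6P = (29, 23)
  7P = (24, 17)
  8P = (5, 31)
  ... (continuing to 17P)
  17P = O

ord(P) = 17


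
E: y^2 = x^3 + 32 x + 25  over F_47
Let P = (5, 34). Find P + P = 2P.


Doubling: s = (3 x1^2 + a) / (2 y1)
s = (3*5^2 + 32) / (2*34) mod 47 = 23
x3 = s^2 - 2 x1 mod 47 = 23^2 - 2*5 = 2
y3 = s (x1 - x3) - y1 mod 47 = 23 * (5 - 2) - 34 = 35

2P = (2, 35)


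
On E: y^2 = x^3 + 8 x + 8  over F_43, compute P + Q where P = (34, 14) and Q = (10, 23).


P != Q, so use the chord formula.
s = (y2 - y1) / (x2 - x1) = (9) / (19) mod 43 = 5
x3 = s^2 - x1 - x2 mod 43 = 5^2 - 34 - 10 = 24
y3 = s (x1 - x3) - y1 mod 43 = 5 * (34 - 24) - 14 = 36

P + Q = (24, 36)
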